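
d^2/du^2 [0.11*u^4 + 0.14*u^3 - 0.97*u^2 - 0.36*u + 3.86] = 1.32*u^2 + 0.84*u - 1.94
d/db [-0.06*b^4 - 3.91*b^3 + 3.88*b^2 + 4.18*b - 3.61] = -0.24*b^3 - 11.73*b^2 + 7.76*b + 4.18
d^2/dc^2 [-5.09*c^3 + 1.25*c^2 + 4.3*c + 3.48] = 2.5 - 30.54*c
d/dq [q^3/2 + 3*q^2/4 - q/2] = 3*q^2/2 + 3*q/2 - 1/2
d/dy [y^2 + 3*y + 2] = 2*y + 3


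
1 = 1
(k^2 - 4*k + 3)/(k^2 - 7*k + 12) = (k - 1)/(k - 4)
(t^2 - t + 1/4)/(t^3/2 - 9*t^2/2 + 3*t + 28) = (4*t^2 - 4*t + 1)/(2*(t^3 - 9*t^2 + 6*t + 56))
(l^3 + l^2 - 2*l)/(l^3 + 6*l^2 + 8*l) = (l - 1)/(l + 4)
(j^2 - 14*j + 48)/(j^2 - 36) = (j - 8)/(j + 6)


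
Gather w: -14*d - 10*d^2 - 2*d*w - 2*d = -10*d^2 - 2*d*w - 16*d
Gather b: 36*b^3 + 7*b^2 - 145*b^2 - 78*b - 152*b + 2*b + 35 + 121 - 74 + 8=36*b^3 - 138*b^2 - 228*b + 90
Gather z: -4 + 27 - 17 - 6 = 0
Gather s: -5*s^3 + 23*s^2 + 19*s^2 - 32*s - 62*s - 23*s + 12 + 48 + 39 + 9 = -5*s^3 + 42*s^2 - 117*s + 108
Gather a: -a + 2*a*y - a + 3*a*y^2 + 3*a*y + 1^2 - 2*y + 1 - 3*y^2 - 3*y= a*(3*y^2 + 5*y - 2) - 3*y^2 - 5*y + 2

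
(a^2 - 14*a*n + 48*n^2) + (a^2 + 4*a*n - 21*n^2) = 2*a^2 - 10*a*n + 27*n^2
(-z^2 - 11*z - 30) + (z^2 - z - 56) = -12*z - 86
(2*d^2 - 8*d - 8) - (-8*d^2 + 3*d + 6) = 10*d^2 - 11*d - 14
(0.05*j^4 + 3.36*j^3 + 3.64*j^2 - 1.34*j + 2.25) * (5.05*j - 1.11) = 0.2525*j^5 + 16.9125*j^4 + 14.6524*j^3 - 10.8074*j^2 + 12.8499*j - 2.4975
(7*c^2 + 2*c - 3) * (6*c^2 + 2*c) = 42*c^4 + 26*c^3 - 14*c^2 - 6*c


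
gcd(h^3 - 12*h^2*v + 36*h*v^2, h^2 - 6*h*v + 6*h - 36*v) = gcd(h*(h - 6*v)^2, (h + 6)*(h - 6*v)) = -h + 6*v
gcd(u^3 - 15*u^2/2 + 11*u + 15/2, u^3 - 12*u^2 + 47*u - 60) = u^2 - 8*u + 15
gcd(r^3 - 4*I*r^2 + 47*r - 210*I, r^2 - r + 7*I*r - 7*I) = r + 7*I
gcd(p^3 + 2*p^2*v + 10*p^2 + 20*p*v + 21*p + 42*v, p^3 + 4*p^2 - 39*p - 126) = p^2 + 10*p + 21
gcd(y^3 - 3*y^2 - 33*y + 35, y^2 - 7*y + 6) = y - 1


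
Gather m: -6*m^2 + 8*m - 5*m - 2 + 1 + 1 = -6*m^2 + 3*m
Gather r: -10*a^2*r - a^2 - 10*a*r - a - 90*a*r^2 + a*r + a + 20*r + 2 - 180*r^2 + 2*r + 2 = -a^2 + r^2*(-90*a - 180) + r*(-10*a^2 - 9*a + 22) + 4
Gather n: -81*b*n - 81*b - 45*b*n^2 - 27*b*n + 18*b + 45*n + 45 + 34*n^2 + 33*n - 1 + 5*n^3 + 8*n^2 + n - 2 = -63*b + 5*n^3 + n^2*(42 - 45*b) + n*(79 - 108*b) + 42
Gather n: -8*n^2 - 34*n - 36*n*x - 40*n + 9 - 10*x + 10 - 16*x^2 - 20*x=-8*n^2 + n*(-36*x - 74) - 16*x^2 - 30*x + 19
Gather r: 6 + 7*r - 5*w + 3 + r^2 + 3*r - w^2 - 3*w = r^2 + 10*r - w^2 - 8*w + 9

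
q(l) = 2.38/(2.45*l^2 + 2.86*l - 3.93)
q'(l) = 2.38*(-4.9*l - 2.86)/(2.45*l^2 + 2.86*l - 3.93)^2 = (-11.662*l - 6.8068)/(2.45*l^2 + 2.86*l - 3.93)^2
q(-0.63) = -0.50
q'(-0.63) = 0.02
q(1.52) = 0.39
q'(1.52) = -0.66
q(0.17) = -0.71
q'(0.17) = -0.77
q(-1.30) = -0.68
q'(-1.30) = 0.68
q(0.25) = -0.78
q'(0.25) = -1.04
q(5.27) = 0.03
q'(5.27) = -0.01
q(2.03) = 0.20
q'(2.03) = -0.21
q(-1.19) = -0.62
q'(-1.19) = 0.47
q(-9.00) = 0.01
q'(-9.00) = 0.00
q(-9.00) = 0.01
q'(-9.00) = 0.00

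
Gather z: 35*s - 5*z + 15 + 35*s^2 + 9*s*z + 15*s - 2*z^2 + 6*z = 35*s^2 + 50*s - 2*z^2 + z*(9*s + 1) + 15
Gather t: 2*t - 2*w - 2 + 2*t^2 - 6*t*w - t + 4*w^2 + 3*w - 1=2*t^2 + t*(1 - 6*w) + 4*w^2 + w - 3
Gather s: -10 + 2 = -8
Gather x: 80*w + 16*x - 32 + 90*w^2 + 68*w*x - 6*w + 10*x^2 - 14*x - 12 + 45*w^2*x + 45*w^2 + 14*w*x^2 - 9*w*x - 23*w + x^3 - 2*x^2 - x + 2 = 135*w^2 + 51*w + x^3 + x^2*(14*w + 8) + x*(45*w^2 + 59*w + 1) - 42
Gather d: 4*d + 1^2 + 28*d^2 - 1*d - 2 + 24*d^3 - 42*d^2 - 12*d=24*d^3 - 14*d^2 - 9*d - 1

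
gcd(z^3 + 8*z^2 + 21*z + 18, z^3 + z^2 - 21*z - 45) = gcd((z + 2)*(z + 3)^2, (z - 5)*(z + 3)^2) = z^2 + 6*z + 9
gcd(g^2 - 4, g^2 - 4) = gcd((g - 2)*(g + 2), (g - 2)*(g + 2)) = g^2 - 4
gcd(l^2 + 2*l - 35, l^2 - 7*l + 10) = l - 5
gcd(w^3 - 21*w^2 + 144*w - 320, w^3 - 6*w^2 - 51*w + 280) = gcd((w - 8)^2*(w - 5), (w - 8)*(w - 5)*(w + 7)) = w^2 - 13*w + 40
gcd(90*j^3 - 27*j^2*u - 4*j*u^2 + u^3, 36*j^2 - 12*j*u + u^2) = -6*j + u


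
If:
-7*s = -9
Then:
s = 9/7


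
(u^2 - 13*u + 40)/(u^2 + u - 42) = (u^2 - 13*u + 40)/(u^2 + u - 42)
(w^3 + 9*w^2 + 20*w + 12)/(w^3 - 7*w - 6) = (w + 6)/(w - 3)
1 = 1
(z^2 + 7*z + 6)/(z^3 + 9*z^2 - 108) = (z + 1)/(z^2 + 3*z - 18)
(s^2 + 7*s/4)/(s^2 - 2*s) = (s + 7/4)/(s - 2)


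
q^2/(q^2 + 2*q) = q/(q + 2)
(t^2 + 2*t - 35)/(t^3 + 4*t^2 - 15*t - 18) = (t^2 + 2*t - 35)/(t^3 + 4*t^2 - 15*t - 18)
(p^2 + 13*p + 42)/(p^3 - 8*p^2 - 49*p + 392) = (p + 6)/(p^2 - 15*p + 56)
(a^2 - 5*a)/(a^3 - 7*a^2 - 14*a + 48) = a*(a - 5)/(a^3 - 7*a^2 - 14*a + 48)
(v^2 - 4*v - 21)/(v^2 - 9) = (v - 7)/(v - 3)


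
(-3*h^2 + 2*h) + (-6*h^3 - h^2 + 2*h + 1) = -6*h^3 - 4*h^2 + 4*h + 1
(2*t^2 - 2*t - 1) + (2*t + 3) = 2*t^2 + 2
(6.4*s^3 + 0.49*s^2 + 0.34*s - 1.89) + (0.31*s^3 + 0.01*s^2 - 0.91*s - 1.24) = 6.71*s^3 + 0.5*s^2 - 0.57*s - 3.13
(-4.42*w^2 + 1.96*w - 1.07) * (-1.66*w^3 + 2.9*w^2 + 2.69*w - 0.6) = 7.3372*w^5 - 16.0716*w^4 - 4.4296*w^3 + 4.8214*w^2 - 4.0543*w + 0.642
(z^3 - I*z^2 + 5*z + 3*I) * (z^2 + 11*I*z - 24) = z^5 + 10*I*z^4 - 8*z^3 + 82*I*z^2 - 153*z - 72*I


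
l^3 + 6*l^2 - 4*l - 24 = (l - 2)*(l + 2)*(l + 6)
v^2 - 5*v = v*(v - 5)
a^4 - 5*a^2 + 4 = (a - 2)*(a - 1)*(a + 1)*(a + 2)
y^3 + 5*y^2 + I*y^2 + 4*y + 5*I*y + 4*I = (y + 1)*(y + 4)*(y + I)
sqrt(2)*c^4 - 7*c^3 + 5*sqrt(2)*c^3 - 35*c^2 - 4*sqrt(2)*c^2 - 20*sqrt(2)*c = c*(c + 5)*(c - 4*sqrt(2))*(sqrt(2)*c + 1)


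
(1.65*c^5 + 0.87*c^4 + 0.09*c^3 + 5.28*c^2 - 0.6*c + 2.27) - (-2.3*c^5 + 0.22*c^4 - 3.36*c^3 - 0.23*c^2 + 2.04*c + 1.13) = 3.95*c^5 + 0.65*c^4 + 3.45*c^3 + 5.51*c^2 - 2.64*c + 1.14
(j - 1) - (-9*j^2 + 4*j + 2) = 9*j^2 - 3*j - 3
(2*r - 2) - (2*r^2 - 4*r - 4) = -2*r^2 + 6*r + 2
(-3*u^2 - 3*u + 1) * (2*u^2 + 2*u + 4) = -6*u^4 - 12*u^3 - 16*u^2 - 10*u + 4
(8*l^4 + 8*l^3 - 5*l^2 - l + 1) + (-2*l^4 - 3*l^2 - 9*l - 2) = 6*l^4 + 8*l^3 - 8*l^2 - 10*l - 1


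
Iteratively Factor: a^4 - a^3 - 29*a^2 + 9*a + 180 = (a + 4)*(a^3 - 5*a^2 - 9*a + 45) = (a + 3)*(a + 4)*(a^2 - 8*a + 15) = (a - 3)*(a + 3)*(a + 4)*(a - 5)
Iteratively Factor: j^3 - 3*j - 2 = (j - 2)*(j^2 + 2*j + 1) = (j - 2)*(j + 1)*(j + 1)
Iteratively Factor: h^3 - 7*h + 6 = (h - 1)*(h^2 + h - 6) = (h - 2)*(h - 1)*(h + 3)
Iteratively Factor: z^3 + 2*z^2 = (z + 2)*(z^2) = z*(z + 2)*(z)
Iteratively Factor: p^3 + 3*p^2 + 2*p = (p)*(p^2 + 3*p + 2) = p*(p + 2)*(p + 1)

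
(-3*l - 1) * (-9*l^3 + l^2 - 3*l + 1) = 27*l^4 + 6*l^3 + 8*l^2 - 1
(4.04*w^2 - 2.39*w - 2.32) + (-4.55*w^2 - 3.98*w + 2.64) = -0.51*w^2 - 6.37*w + 0.32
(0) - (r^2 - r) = -r^2 + r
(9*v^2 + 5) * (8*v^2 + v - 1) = 72*v^4 + 9*v^3 + 31*v^2 + 5*v - 5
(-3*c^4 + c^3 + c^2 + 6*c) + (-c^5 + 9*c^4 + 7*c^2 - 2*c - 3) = -c^5 + 6*c^4 + c^3 + 8*c^2 + 4*c - 3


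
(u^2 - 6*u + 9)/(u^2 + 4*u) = (u^2 - 6*u + 9)/(u*(u + 4))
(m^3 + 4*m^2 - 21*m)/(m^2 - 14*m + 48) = m*(m^2 + 4*m - 21)/(m^2 - 14*m + 48)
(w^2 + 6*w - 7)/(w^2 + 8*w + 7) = (w - 1)/(w + 1)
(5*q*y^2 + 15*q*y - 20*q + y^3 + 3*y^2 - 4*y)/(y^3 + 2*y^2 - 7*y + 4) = (5*q + y)/(y - 1)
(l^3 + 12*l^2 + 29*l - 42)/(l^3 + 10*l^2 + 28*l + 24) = (l^2 + 6*l - 7)/(l^2 + 4*l + 4)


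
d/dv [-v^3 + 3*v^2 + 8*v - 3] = -3*v^2 + 6*v + 8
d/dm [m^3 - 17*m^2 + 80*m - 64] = 3*m^2 - 34*m + 80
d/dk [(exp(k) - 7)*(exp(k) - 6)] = (2*exp(k) - 13)*exp(k)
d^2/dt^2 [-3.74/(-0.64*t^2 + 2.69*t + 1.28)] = (3.063808*t^2 - 12.877568*t - 3.74*(1.28*t - 2.69)*(2.56*t - 5.38) - 6.127616)/(-0.64*t^2 + 2.69*t + 1.28)^3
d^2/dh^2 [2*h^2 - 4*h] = 4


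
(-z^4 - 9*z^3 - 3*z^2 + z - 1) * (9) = -9*z^4 - 81*z^3 - 27*z^2 + 9*z - 9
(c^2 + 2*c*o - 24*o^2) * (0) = 0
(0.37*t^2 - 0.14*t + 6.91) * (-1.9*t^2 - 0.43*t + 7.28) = -0.703*t^4 + 0.1069*t^3 - 10.3752*t^2 - 3.9905*t + 50.3048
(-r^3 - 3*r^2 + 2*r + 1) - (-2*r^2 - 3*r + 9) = -r^3 - r^2 + 5*r - 8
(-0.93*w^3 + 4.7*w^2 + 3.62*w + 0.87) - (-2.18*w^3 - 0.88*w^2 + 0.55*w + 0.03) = 1.25*w^3 + 5.58*w^2 + 3.07*w + 0.84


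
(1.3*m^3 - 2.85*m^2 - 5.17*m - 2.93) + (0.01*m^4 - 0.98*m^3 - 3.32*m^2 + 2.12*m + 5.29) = 0.01*m^4 + 0.32*m^3 - 6.17*m^2 - 3.05*m + 2.36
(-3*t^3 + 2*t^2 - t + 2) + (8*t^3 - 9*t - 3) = 5*t^3 + 2*t^2 - 10*t - 1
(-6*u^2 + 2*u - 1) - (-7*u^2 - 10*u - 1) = u^2 + 12*u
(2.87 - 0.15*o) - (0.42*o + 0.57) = 2.3 - 0.57*o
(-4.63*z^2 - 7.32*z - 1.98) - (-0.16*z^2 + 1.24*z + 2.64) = -4.47*z^2 - 8.56*z - 4.62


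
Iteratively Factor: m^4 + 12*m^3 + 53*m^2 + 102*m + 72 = (m + 3)*(m^3 + 9*m^2 + 26*m + 24) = (m + 3)*(m + 4)*(m^2 + 5*m + 6) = (m + 2)*(m + 3)*(m + 4)*(m + 3)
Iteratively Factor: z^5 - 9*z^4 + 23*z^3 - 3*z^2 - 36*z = (z + 1)*(z^4 - 10*z^3 + 33*z^2 - 36*z) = z*(z + 1)*(z^3 - 10*z^2 + 33*z - 36) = z*(z - 3)*(z + 1)*(z^2 - 7*z + 12) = z*(z - 4)*(z - 3)*(z + 1)*(z - 3)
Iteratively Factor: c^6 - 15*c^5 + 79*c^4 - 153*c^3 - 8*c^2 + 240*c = (c - 3)*(c^5 - 12*c^4 + 43*c^3 - 24*c^2 - 80*c) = (c - 4)*(c - 3)*(c^4 - 8*c^3 + 11*c^2 + 20*c) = (c - 4)^2*(c - 3)*(c^3 - 4*c^2 - 5*c) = (c - 4)^2*(c - 3)*(c + 1)*(c^2 - 5*c) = (c - 5)*(c - 4)^2*(c - 3)*(c + 1)*(c)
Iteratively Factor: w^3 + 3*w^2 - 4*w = (w + 4)*(w^2 - w) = w*(w + 4)*(w - 1)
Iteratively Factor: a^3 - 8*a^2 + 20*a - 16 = (a - 2)*(a^2 - 6*a + 8) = (a - 4)*(a - 2)*(a - 2)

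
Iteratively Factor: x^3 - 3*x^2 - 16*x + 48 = (x - 4)*(x^2 + x - 12) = (x - 4)*(x + 4)*(x - 3)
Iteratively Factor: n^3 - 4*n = (n - 2)*(n^2 + 2*n) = n*(n - 2)*(n + 2)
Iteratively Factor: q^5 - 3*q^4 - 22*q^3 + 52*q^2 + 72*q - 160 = (q + 2)*(q^4 - 5*q^3 - 12*q^2 + 76*q - 80) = (q - 5)*(q + 2)*(q^3 - 12*q + 16) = (q - 5)*(q - 2)*(q + 2)*(q^2 + 2*q - 8) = (q - 5)*(q - 2)*(q + 2)*(q + 4)*(q - 2)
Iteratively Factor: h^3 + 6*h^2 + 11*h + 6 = (h + 2)*(h^2 + 4*h + 3) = (h + 1)*(h + 2)*(h + 3)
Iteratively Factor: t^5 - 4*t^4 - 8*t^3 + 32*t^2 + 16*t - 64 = (t + 2)*(t^4 - 6*t^3 + 4*t^2 + 24*t - 32) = (t - 2)*(t + 2)*(t^3 - 4*t^2 - 4*t + 16) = (t - 4)*(t - 2)*(t + 2)*(t^2 - 4) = (t - 4)*(t - 2)^2*(t + 2)*(t + 2)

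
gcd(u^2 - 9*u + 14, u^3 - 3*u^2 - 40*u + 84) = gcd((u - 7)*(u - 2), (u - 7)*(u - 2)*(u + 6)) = u^2 - 9*u + 14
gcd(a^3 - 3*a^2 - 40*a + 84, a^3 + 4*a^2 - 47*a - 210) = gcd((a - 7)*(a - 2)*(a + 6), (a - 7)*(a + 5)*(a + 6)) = a^2 - a - 42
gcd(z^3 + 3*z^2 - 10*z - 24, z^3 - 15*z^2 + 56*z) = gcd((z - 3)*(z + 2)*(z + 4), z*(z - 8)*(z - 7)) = 1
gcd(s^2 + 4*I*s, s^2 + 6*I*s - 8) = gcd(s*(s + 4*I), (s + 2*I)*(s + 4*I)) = s + 4*I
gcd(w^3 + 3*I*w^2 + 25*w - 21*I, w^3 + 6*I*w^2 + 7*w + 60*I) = w - 3*I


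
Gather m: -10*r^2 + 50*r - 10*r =-10*r^2 + 40*r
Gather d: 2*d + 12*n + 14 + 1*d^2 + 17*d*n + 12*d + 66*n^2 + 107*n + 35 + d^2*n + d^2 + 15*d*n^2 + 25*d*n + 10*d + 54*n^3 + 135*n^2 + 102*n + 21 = d^2*(n + 2) + d*(15*n^2 + 42*n + 24) + 54*n^3 + 201*n^2 + 221*n + 70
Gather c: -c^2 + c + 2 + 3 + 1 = -c^2 + c + 6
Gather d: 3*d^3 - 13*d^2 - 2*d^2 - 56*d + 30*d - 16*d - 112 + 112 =3*d^3 - 15*d^2 - 42*d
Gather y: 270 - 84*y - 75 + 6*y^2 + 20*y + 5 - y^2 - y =5*y^2 - 65*y + 200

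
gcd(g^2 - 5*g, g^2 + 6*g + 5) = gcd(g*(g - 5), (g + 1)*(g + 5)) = 1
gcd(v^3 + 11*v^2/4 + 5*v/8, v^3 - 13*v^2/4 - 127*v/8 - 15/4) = v^2 + 11*v/4 + 5/8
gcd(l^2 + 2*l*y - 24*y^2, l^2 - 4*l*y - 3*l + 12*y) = -l + 4*y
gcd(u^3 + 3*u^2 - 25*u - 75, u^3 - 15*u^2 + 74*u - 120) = u - 5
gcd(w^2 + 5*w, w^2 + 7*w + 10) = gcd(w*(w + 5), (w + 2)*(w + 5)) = w + 5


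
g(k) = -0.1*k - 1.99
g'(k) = -0.100000000000000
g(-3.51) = -1.64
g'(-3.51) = -0.10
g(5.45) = -2.54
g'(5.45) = -0.10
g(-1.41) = -1.85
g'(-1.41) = -0.10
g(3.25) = -2.32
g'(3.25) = -0.10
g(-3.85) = -1.60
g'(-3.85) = -0.10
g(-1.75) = -1.82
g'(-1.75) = -0.10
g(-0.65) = -1.92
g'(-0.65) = -0.10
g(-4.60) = -1.53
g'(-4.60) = -0.10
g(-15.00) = -0.49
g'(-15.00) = -0.10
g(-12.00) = -0.79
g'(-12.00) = -0.10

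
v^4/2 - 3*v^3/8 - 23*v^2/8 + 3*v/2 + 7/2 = (v/2 + 1)*(v - 2)*(v - 7/4)*(v + 1)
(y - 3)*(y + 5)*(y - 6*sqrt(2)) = y^3 - 6*sqrt(2)*y^2 + 2*y^2 - 12*sqrt(2)*y - 15*y + 90*sqrt(2)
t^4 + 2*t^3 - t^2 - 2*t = t*(t - 1)*(t + 1)*(t + 2)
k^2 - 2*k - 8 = (k - 4)*(k + 2)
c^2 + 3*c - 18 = (c - 3)*(c + 6)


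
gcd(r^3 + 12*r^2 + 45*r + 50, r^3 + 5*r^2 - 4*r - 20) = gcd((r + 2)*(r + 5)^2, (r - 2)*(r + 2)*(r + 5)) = r^2 + 7*r + 10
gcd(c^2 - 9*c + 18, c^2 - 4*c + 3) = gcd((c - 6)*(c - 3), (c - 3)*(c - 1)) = c - 3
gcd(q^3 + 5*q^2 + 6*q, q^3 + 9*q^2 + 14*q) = q^2 + 2*q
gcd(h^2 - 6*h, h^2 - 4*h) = h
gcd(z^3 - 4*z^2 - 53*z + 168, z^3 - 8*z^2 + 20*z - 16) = 1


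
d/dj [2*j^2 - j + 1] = 4*j - 1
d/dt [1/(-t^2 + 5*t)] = (2*t - 5)/(t^2*(t - 5)^2)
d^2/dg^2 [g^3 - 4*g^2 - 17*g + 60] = 6*g - 8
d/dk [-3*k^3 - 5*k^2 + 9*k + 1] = -9*k^2 - 10*k + 9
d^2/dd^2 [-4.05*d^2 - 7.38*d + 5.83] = -8.10000000000000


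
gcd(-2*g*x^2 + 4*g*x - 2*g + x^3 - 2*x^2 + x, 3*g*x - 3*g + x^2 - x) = x - 1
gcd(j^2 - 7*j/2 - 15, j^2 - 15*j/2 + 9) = j - 6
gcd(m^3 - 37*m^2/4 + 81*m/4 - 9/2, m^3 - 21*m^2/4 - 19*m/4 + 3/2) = m^2 - 25*m/4 + 3/2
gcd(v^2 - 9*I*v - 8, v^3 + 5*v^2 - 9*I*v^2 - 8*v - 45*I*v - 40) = v^2 - 9*I*v - 8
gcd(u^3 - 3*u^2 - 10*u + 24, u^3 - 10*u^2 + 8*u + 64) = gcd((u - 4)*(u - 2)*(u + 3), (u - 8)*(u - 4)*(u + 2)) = u - 4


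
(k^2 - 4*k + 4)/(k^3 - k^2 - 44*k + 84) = (k - 2)/(k^2 + k - 42)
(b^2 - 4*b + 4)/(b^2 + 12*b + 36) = (b^2 - 4*b + 4)/(b^2 + 12*b + 36)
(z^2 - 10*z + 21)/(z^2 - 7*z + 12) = (z - 7)/(z - 4)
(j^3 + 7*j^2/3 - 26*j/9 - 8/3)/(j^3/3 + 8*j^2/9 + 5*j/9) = (9*j^3 + 21*j^2 - 26*j - 24)/(j*(3*j^2 + 8*j + 5))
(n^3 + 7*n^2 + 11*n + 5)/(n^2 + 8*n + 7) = (n^2 + 6*n + 5)/(n + 7)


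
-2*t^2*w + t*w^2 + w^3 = w*(-t + w)*(2*t + w)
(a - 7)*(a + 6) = a^2 - a - 42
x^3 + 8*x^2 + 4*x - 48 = (x - 2)*(x + 4)*(x + 6)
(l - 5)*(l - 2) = l^2 - 7*l + 10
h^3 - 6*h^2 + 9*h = h*(h - 3)^2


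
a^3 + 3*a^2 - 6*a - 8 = (a - 2)*(a + 1)*(a + 4)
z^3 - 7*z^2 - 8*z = z*(z - 8)*(z + 1)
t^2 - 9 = (t - 3)*(t + 3)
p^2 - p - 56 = (p - 8)*(p + 7)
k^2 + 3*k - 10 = (k - 2)*(k + 5)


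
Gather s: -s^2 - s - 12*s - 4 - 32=-s^2 - 13*s - 36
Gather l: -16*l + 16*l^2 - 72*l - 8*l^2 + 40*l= 8*l^2 - 48*l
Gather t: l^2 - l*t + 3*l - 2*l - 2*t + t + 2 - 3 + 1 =l^2 + l + t*(-l - 1)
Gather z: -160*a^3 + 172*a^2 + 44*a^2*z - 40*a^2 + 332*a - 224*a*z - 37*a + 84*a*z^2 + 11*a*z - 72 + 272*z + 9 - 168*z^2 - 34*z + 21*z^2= -160*a^3 + 132*a^2 + 295*a + z^2*(84*a - 147) + z*(44*a^2 - 213*a + 238) - 63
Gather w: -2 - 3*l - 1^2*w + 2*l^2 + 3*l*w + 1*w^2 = 2*l^2 - 3*l + w^2 + w*(3*l - 1) - 2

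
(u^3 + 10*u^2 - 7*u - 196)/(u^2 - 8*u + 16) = (u^2 + 14*u + 49)/(u - 4)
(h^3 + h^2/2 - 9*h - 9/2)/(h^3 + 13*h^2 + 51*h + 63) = (2*h^2 - 5*h - 3)/(2*(h^2 + 10*h + 21))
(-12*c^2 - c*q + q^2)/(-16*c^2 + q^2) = (3*c + q)/(4*c + q)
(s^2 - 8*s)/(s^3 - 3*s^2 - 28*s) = (8 - s)/(-s^2 + 3*s + 28)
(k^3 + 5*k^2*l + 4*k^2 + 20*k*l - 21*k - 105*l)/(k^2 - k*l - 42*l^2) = (-k^3 - 5*k^2*l - 4*k^2 - 20*k*l + 21*k + 105*l)/(-k^2 + k*l + 42*l^2)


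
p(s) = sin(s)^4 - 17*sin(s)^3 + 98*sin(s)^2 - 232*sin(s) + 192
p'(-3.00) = 258.08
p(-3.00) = 226.74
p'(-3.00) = 258.08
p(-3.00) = 226.74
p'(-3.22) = 216.29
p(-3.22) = 174.42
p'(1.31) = -22.34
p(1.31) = 44.87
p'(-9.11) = 283.06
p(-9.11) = 273.74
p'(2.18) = 59.14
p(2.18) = 58.72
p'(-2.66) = 296.12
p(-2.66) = 322.22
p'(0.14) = -203.62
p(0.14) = 161.49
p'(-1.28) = -134.78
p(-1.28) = 519.99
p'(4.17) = 227.01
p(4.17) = 473.81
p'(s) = 4*sin(s)^3*cos(s) - 51*sin(s)^2*cos(s) + 196*sin(s)*cos(s) - 232*cos(s)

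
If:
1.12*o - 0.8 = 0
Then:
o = 0.71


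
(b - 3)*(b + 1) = b^2 - 2*b - 3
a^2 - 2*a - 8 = (a - 4)*(a + 2)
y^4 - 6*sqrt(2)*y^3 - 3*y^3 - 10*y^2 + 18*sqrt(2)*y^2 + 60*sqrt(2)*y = y*(y - 5)*(y + 2)*(y - 6*sqrt(2))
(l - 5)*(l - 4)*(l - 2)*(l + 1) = l^4 - 10*l^3 + 27*l^2 - 2*l - 40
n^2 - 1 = (n - 1)*(n + 1)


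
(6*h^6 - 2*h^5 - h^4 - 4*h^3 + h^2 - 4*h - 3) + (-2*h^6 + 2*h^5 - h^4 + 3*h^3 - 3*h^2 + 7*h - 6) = 4*h^6 - 2*h^4 - h^3 - 2*h^2 + 3*h - 9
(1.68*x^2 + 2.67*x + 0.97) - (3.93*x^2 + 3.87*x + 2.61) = -2.25*x^2 - 1.2*x - 1.64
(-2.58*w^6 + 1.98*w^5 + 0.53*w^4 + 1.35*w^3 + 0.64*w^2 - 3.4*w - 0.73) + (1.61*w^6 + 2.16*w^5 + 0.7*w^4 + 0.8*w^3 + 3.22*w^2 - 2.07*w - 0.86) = -0.97*w^6 + 4.14*w^5 + 1.23*w^4 + 2.15*w^3 + 3.86*w^2 - 5.47*w - 1.59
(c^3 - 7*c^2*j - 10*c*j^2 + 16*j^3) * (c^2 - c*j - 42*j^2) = c^5 - 8*c^4*j - 45*c^3*j^2 + 320*c^2*j^3 + 404*c*j^4 - 672*j^5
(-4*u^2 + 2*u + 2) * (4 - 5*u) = 20*u^3 - 26*u^2 - 2*u + 8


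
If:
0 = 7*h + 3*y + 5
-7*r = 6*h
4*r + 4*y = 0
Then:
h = -35/67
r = 30/67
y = -30/67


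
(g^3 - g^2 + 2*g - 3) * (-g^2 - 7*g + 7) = -g^5 - 6*g^4 + 12*g^3 - 18*g^2 + 35*g - 21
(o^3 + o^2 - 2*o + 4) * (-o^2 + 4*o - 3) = -o^5 + 3*o^4 + 3*o^3 - 15*o^2 + 22*o - 12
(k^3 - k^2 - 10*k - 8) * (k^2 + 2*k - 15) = k^5 + k^4 - 27*k^3 - 13*k^2 + 134*k + 120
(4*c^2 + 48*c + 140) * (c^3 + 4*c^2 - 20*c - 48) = 4*c^5 + 64*c^4 + 252*c^3 - 592*c^2 - 5104*c - 6720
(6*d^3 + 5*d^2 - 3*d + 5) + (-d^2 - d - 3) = 6*d^3 + 4*d^2 - 4*d + 2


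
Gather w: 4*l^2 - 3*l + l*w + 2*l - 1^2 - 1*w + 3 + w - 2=4*l^2 + l*w - l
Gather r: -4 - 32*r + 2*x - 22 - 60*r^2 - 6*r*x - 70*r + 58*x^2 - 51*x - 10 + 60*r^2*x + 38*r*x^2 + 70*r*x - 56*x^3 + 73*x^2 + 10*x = r^2*(60*x - 60) + r*(38*x^2 + 64*x - 102) - 56*x^3 + 131*x^2 - 39*x - 36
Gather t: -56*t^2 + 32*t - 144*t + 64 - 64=-56*t^2 - 112*t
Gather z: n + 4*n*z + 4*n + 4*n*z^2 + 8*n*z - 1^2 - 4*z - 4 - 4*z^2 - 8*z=5*n + z^2*(4*n - 4) + z*(12*n - 12) - 5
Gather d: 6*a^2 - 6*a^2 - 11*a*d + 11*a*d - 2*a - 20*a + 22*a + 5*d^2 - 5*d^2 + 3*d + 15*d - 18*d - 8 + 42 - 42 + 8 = 0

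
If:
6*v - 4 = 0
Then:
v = 2/3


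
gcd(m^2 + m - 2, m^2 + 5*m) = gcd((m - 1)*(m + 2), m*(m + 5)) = 1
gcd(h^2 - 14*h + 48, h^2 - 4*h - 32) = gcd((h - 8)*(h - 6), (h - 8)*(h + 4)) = h - 8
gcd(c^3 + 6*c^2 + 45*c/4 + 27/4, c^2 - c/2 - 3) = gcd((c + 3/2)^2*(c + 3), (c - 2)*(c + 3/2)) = c + 3/2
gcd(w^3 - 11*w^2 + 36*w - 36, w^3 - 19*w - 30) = 1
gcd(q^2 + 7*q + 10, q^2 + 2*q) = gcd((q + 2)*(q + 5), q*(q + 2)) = q + 2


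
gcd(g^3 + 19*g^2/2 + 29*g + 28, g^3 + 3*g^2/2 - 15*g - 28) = g^2 + 11*g/2 + 7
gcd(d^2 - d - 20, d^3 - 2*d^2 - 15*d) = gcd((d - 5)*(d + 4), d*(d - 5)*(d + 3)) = d - 5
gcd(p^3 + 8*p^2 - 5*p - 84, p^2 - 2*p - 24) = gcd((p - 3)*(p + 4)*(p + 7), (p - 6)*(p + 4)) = p + 4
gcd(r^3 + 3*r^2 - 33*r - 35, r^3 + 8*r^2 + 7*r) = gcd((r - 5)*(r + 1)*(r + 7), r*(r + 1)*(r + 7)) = r^2 + 8*r + 7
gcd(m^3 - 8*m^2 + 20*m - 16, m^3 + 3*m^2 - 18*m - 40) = m - 4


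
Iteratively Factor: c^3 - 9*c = (c + 3)*(c^2 - 3*c) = c*(c + 3)*(c - 3)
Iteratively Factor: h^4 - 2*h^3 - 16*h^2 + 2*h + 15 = (h - 1)*(h^3 - h^2 - 17*h - 15) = (h - 1)*(h + 1)*(h^2 - 2*h - 15) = (h - 5)*(h - 1)*(h + 1)*(h + 3)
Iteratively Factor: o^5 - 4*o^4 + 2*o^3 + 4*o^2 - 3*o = (o - 1)*(o^4 - 3*o^3 - o^2 + 3*o) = o*(o - 1)*(o^3 - 3*o^2 - o + 3) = o*(o - 3)*(o - 1)*(o^2 - 1) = o*(o - 3)*(o - 1)^2*(o + 1)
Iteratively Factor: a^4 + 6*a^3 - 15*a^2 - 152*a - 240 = (a + 4)*(a^3 + 2*a^2 - 23*a - 60) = (a + 4)^2*(a^2 - 2*a - 15) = (a - 5)*(a + 4)^2*(a + 3)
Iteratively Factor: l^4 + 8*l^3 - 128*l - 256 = (l + 4)*(l^3 + 4*l^2 - 16*l - 64) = (l + 4)^2*(l^2 - 16) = (l - 4)*(l + 4)^2*(l + 4)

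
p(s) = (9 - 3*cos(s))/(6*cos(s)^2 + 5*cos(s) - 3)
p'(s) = (9 - 3*cos(s))*(12*sin(s)*cos(s) + 5*sin(s))/(6*cos(s)^2 + 5*cos(s) - 3)^2 + 3*sin(s)/(6*cos(s)^2 + 5*cos(s) - 3) = 18*(sin(s)^2 + 6*cos(s) + 1)*sin(s)/(5*cos(s) + 3*cos(2*s))^2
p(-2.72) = -4.57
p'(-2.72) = 4.81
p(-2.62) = -4.11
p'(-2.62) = 4.44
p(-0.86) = 2.50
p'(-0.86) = -9.44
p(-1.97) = -2.52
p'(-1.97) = 0.49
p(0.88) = 2.70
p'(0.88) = 10.94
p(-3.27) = -5.82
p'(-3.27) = -2.69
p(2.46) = -3.47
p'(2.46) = -3.47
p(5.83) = 0.99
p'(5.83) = -1.29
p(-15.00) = -3.38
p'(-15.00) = 3.30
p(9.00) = -4.56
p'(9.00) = -4.81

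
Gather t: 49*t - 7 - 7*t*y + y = t*(49 - 7*y) + y - 7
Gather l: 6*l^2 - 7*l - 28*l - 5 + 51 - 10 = 6*l^2 - 35*l + 36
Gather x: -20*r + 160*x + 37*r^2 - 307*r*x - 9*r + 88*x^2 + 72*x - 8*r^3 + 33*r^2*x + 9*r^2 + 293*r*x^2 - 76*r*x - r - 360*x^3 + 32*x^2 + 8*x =-8*r^3 + 46*r^2 - 30*r - 360*x^3 + x^2*(293*r + 120) + x*(33*r^2 - 383*r + 240)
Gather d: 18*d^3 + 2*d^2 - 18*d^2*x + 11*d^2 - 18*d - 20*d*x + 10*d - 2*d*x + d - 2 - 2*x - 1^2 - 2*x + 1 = 18*d^3 + d^2*(13 - 18*x) + d*(-22*x - 7) - 4*x - 2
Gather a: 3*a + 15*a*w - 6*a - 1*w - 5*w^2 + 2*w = a*(15*w - 3) - 5*w^2 + w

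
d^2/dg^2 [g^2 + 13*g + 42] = 2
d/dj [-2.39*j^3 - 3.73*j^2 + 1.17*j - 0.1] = -7.17*j^2 - 7.46*j + 1.17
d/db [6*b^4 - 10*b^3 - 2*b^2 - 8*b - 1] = 24*b^3 - 30*b^2 - 4*b - 8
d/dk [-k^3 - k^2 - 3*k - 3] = -3*k^2 - 2*k - 3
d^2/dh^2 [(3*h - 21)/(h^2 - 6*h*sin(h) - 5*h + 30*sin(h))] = 6*((h - 7)*(6*h*cos(h) - 2*h + 6*sin(h) - 30*cos(h) + 5)^2 + 3*(h^2 - 6*h*sin(h) - 5*h + 30*sin(h))*(-h^2*sin(h) + 12*h*sin(h) + 4*h*cos(h) - h - 33*sin(h) - 24*cos(h) + 4))/((h - 5)^3*(h - 6*sin(h))^3)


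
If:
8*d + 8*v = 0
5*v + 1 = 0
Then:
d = 1/5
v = -1/5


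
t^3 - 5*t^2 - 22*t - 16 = (t - 8)*(t + 1)*(t + 2)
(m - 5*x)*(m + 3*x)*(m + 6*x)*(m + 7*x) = m^4 + 11*m^3*x + m^2*x^2 - 279*m*x^3 - 630*x^4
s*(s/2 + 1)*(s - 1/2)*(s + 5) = s^4/2 + 13*s^3/4 + 13*s^2/4 - 5*s/2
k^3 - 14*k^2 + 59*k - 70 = (k - 7)*(k - 5)*(k - 2)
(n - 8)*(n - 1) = n^2 - 9*n + 8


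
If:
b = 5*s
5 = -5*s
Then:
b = -5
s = -1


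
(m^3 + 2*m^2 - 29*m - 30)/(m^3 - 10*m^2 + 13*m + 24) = (m^2 + m - 30)/(m^2 - 11*m + 24)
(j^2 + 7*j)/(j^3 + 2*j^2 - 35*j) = 1/(j - 5)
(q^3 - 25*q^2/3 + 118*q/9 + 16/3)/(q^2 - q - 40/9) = (3*q^2 - 17*q - 6)/(3*q + 5)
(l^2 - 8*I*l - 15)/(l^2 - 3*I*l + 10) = (l - 3*I)/(l + 2*I)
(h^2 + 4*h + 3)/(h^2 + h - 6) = (h + 1)/(h - 2)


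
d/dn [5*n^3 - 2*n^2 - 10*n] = 15*n^2 - 4*n - 10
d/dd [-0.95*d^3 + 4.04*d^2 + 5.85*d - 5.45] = -2.85*d^2 + 8.08*d + 5.85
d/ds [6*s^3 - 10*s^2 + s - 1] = 18*s^2 - 20*s + 1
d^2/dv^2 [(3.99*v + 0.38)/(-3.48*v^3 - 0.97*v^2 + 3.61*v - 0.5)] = (-289.922976*v^5 - 136.035288*v^4 - 128.283174*v^3 + 109.809132*v^2 + 23.561976*v - 23.939696)/(42.144192*v^9 + 35.241264*v^8 - 121.332636*v^7 - 54.037223*v^6 + 135.991977*v^5 + 1.64636100000001*v^4 - 54.940981*v^3 + 20.27565*v^2 - 2.7075*v + 0.125)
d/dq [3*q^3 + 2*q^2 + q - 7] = 9*q^2 + 4*q + 1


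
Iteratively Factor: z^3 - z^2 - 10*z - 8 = (z - 4)*(z^2 + 3*z + 2) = (z - 4)*(z + 1)*(z + 2)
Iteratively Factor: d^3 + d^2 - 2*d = (d + 2)*(d^2 - d) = d*(d + 2)*(d - 1)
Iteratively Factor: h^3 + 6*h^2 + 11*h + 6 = (h + 2)*(h^2 + 4*h + 3) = (h + 1)*(h + 2)*(h + 3)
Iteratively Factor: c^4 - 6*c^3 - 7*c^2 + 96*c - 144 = (c - 3)*(c^3 - 3*c^2 - 16*c + 48) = (c - 4)*(c - 3)*(c^2 + c - 12) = (c - 4)*(c - 3)^2*(c + 4)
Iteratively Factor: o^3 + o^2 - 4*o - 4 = (o + 1)*(o^2 - 4) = (o + 1)*(o + 2)*(o - 2)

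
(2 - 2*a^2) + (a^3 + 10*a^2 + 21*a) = a^3 + 8*a^2 + 21*a + 2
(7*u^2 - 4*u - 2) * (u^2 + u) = 7*u^4 + 3*u^3 - 6*u^2 - 2*u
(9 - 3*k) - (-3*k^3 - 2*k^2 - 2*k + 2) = 3*k^3 + 2*k^2 - k + 7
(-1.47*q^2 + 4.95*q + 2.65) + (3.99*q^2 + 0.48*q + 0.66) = 2.52*q^2 + 5.43*q + 3.31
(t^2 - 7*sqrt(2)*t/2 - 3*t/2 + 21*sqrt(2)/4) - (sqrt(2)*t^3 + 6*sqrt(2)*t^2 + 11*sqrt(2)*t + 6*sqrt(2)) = -sqrt(2)*t^3 - 6*sqrt(2)*t^2 + t^2 - 29*sqrt(2)*t/2 - 3*t/2 - 3*sqrt(2)/4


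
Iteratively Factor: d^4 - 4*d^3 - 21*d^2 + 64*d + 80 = (d - 5)*(d^3 + d^2 - 16*d - 16) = (d - 5)*(d + 1)*(d^2 - 16) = (d - 5)*(d + 1)*(d + 4)*(d - 4)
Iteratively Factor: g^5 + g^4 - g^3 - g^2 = (g + 1)*(g^4 - g^2) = (g - 1)*(g + 1)*(g^3 + g^2) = (g - 1)*(g + 1)^2*(g^2) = g*(g - 1)*(g + 1)^2*(g)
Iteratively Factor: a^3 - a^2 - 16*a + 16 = (a - 1)*(a^2 - 16) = (a - 4)*(a - 1)*(a + 4)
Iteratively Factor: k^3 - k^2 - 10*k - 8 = (k + 2)*(k^2 - 3*k - 4) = (k - 4)*(k + 2)*(k + 1)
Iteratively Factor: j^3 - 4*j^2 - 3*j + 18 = (j - 3)*(j^2 - j - 6) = (j - 3)*(j + 2)*(j - 3)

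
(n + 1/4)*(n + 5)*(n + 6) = n^3 + 45*n^2/4 + 131*n/4 + 15/2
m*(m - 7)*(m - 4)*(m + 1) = m^4 - 10*m^3 + 17*m^2 + 28*m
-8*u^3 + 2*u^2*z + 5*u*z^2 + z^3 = (-u + z)*(2*u + z)*(4*u + z)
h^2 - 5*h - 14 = (h - 7)*(h + 2)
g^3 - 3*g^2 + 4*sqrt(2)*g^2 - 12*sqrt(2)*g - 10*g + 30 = (g - 3)*(g - sqrt(2))*(g + 5*sqrt(2))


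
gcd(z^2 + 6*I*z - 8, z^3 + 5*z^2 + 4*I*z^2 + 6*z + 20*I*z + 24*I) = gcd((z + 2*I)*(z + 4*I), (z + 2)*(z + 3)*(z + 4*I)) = z + 4*I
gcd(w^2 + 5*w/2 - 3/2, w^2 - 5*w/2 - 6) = 1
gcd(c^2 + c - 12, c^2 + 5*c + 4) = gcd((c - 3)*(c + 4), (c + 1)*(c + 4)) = c + 4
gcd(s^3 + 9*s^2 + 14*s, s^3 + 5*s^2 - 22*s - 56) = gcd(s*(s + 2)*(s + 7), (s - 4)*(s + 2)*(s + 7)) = s^2 + 9*s + 14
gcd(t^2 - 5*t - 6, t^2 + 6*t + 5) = t + 1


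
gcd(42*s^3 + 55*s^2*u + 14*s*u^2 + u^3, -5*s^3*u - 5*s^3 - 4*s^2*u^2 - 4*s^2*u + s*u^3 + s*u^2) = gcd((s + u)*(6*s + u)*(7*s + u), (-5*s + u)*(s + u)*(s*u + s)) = s + u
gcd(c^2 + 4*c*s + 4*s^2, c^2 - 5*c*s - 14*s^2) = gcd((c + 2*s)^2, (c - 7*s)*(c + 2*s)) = c + 2*s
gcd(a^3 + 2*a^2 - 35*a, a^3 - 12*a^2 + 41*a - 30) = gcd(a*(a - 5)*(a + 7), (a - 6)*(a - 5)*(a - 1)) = a - 5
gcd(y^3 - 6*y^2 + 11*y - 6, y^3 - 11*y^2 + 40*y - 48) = y - 3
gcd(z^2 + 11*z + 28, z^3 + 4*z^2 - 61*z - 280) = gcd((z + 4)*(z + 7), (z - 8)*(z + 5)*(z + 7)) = z + 7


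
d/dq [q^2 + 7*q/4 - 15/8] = 2*q + 7/4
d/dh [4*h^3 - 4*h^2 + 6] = 4*h*(3*h - 2)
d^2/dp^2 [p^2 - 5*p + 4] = 2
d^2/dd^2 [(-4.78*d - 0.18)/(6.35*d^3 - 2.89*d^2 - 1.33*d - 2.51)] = (-1156.4493*d^5 + 439.22442*d^4 - 107.732736*d^3 - 914.131488*d^2 + 186.677076*d + 33.888748)/(256.047875*d^9 - 349.596075*d^8 - 1.77927*d^7 - 181.321024*d^6 + 276.746256*d^5 + 48.961554*d^4 + 59.7781459999999*d^3 - 67.941684*d^2 - 25.137399*d - 15.813251)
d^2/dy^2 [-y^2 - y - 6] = -2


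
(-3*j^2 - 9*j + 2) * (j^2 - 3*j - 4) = -3*j^4 + 41*j^2 + 30*j - 8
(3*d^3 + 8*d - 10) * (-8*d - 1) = -24*d^4 - 3*d^3 - 64*d^2 + 72*d + 10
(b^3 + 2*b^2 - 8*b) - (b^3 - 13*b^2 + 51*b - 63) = 15*b^2 - 59*b + 63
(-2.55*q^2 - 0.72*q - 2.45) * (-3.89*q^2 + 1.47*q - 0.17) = 9.9195*q^4 - 0.947699999999999*q^3 + 8.9056*q^2 - 3.4791*q + 0.4165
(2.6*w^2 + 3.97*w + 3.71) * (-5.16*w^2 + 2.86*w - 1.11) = -13.416*w^4 - 13.0492*w^3 - 10.6754*w^2 + 6.2039*w - 4.1181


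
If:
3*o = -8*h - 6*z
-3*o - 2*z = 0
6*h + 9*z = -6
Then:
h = 1/2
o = 2/3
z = -1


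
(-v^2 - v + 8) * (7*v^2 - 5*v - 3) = -7*v^4 - 2*v^3 + 64*v^2 - 37*v - 24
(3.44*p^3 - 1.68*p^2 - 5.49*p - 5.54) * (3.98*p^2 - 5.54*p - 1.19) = 13.6912*p^5 - 25.744*p^4 - 16.6366*p^3 + 10.3646*p^2 + 37.2247*p + 6.5926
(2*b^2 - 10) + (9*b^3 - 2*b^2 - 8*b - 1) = 9*b^3 - 8*b - 11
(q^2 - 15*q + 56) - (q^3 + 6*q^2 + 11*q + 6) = -q^3 - 5*q^2 - 26*q + 50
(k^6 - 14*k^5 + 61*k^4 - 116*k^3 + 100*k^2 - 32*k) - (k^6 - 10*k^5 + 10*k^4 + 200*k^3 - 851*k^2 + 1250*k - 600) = -4*k^5 + 51*k^4 - 316*k^3 + 951*k^2 - 1282*k + 600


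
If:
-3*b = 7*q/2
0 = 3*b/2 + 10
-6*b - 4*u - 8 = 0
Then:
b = -20/3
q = 40/7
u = 8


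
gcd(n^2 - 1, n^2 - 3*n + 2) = n - 1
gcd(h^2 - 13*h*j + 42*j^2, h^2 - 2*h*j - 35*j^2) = h - 7*j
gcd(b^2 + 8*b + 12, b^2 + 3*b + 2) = b + 2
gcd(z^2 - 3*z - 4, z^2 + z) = z + 1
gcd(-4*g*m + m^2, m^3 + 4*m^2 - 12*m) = m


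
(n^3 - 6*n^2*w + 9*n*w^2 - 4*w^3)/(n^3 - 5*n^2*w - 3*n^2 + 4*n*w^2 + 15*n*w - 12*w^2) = (n - w)/(n - 3)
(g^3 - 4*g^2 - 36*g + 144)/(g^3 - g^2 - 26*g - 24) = (g^2 + 2*g - 24)/(g^2 + 5*g + 4)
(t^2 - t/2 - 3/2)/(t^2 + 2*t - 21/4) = 2*(t + 1)/(2*t + 7)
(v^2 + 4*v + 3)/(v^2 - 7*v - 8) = (v + 3)/(v - 8)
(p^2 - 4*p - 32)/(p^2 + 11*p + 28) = (p - 8)/(p + 7)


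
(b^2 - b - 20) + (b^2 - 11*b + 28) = 2*b^2 - 12*b + 8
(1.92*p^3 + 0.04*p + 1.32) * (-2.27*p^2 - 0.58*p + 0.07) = -4.3584*p^5 - 1.1136*p^4 + 0.0436*p^3 - 3.0196*p^2 - 0.7628*p + 0.0924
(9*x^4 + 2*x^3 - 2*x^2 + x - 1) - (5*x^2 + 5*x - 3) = 9*x^4 + 2*x^3 - 7*x^2 - 4*x + 2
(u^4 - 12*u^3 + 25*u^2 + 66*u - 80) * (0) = 0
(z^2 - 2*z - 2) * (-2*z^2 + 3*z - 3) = -2*z^4 + 7*z^3 - 5*z^2 + 6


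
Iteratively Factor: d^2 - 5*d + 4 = (d - 1)*(d - 4)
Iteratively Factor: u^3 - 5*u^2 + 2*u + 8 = (u + 1)*(u^2 - 6*u + 8) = (u - 2)*(u + 1)*(u - 4)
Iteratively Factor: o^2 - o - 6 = (o - 3)*(o + 2)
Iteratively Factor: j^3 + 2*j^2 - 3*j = (j + 3)*(j^2 - j) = j*(j + 3)*(j - 1)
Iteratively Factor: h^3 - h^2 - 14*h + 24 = (h - 3)*(h^2 + 2*h - 8) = (h - 3)*(h + 4)*(h - 2)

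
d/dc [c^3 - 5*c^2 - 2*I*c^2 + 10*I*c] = 3*c^2 - 10*c - 4*I*c + 10*I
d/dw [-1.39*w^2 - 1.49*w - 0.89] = -2.78*w - 1.49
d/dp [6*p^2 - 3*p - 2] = 12*p - 3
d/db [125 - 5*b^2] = -10*b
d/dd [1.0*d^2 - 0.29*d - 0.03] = 2.0*d - 0.29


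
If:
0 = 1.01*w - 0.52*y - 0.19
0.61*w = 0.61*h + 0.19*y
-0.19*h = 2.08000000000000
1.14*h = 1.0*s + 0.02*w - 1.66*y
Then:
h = -10.95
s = -102.81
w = -28.00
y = -54.75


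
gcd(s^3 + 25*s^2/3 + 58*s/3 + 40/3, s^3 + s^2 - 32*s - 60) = s^2 + 7*s + 10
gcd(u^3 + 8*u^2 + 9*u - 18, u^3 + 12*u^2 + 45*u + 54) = u^2 + 9*u + 18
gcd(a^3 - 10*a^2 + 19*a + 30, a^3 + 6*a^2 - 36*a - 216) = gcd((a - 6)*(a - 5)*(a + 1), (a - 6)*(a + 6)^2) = a - 6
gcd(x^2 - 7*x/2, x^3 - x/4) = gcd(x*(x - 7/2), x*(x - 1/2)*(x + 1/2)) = x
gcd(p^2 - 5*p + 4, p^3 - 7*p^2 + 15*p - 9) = p - 1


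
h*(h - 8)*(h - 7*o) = h^3 - 7*h^2*o - 8*h^2 + 56*h*o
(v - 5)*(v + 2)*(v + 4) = v^3 + v^2 - 22*v - 40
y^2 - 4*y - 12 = (y - 6)*(y + 2)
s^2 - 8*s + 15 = (s - 5)*(s - 3)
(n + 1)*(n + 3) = n^2 + 4*n + 3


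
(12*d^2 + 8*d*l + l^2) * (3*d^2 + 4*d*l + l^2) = 36*d^4 + 72*d^3*l + 47*d^2*l^2 + 12*d*l^3 + l^4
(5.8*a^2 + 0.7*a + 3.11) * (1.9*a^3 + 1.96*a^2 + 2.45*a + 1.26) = 11.02*a^5 + 12.698*a^4 + 21.491*a^3 + 15.1186*a^2 + 8.5015*a + 3.9186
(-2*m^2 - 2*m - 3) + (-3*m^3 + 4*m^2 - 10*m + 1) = -3*m^3 + 2*m^2 - 12*m - 2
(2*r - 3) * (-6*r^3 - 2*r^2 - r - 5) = -12*r^4 + 14*r^3 + 4*r^2 - 7*r + 15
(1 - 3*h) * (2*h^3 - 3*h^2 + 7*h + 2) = -6*h^4 + 11*h^3 - 24*h^2 + h + 2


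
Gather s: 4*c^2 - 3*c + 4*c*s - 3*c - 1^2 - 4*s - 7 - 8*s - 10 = 4*c^2 - 6*c + s*(4*c - 12) - 18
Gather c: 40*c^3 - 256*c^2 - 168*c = 40*c^3 - 256*c^2 - 168*c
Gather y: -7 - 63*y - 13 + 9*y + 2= -54*y - 18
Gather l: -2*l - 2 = -2*l - 2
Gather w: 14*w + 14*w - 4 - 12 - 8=28*w - 24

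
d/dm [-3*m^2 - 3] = -6*m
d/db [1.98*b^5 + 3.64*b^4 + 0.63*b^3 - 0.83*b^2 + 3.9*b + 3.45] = 9.9*b^4 + 14.56*b^3 + 1.89*b^2 - 1.66*b + 3.9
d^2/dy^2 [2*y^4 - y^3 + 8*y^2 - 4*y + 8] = 24*y^2 - 6*y + 16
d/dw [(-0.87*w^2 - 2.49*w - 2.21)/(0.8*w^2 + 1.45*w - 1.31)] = (0.7305*w^2 + 5.8154*w + 6.4664)/(0.64*w^4 + 2.32*w^3 + 0.00649999999999995*w^2 - 3.799*w + 1.7161)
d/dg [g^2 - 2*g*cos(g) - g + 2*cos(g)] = 2*g*sin(g) + 2*g - 2*sqrt(2)*sin(g + pi/4) - 1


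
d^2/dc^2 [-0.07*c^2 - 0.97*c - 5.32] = -0.140000000000000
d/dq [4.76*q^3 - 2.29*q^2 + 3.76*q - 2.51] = 14.28*q^2 - 4.58*q + 3.76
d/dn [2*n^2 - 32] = 4*n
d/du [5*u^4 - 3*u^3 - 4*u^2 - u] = 20*u^3 - 9*u^2 - 8*u - 1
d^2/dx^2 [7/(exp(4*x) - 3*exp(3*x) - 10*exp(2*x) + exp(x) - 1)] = 7*((-16*exp(3*x) + 27*exp(2*x) + 40*exp(x) - 1)*(-exp(4*x) + 3*exp(3*x) + 10*exp(2*x) - exp(x) + 1) - 2*(4*exp(3*x) - 9*exp(2*x) - 20*exp(x) + 1)^2*exp(x))*exp(x)/(-exp(4*x) + 3*exp(3*x) + 10*exp(2*x) - exp(x) + 1)^3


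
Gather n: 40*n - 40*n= 0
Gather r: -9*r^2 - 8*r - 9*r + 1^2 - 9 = -9*r^2 - 17*r - 8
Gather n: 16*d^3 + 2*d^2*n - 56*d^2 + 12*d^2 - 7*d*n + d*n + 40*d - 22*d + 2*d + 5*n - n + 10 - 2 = 16*d^3 - 44*d^2 + 20*d + n*(2*d^2 - 6*d + 4) + 8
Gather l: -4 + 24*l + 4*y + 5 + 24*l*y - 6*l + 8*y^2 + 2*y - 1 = l*(24*y + 18) + 8*y^2 + 6*y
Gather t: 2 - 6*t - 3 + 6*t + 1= 0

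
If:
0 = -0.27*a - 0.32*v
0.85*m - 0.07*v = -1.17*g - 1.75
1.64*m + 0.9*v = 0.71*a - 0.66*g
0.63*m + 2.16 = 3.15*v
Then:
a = -0.78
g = -1.34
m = -0.15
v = 0.65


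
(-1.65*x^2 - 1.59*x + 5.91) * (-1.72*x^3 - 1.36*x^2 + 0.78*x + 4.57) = 2.838*x^5 + 4.9788*x^4 - 9.2898*x^3 - 16.8183*x^2 - 2.6565*x + 27.0087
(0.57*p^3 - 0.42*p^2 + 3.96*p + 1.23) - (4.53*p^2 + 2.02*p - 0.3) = 0.57*p^3 - 4.95*p^2 + 1.94*p + 1.53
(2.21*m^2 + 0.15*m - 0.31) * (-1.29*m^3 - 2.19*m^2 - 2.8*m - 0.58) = -2.8509*m^5 - 5.0334*m^4 - 6.1166*m^3 - 1.0229*m^2 + 0.781*m + 0.1798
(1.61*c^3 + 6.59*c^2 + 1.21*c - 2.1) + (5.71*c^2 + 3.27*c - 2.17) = 1.61*c^3 + 12.3*c^2 + 4.48*c - 4.27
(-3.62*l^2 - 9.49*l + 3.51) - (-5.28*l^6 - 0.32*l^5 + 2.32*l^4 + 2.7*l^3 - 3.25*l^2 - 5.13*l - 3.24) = 5.28*l^6 + 0.32*l^5 - 2.32*l^4 - 2.7*l^3 - 0.37*l^2 - 4.36*l + 6.75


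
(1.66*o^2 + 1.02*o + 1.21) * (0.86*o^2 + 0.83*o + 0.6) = 1.4276*o^4 + 2.255*o^3 + 2.8832*o^2 + 1.6163*o + 0.726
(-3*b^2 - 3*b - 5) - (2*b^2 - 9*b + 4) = -5*b^2 + 6*b - 9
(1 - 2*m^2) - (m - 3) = -2*m^2 - m + 4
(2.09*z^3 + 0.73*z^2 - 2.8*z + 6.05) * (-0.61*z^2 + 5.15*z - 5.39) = -1.2749*z^5 + 10.3182*z^4 - 5.7976*z^3 - 22.0452*z^2 + 46.2495*z - 32.6095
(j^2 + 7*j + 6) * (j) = j^3 + 7*j^2 + 6*j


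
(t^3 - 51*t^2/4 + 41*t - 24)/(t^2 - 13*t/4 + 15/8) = 2*(t^2 - 12*t + 32)/(2*t - 5)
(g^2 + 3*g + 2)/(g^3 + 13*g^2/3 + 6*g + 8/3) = 3/(3*g + 4)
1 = 1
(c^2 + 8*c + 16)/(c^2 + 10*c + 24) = (c + 4)/(c + 6)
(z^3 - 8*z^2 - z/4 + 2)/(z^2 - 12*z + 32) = (z^2 - 1/4)/(z - 4)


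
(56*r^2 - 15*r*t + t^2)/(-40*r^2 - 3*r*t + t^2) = (-7*r + t)/(5*r + t)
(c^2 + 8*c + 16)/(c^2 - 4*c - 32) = (c + 4)/(c - 8)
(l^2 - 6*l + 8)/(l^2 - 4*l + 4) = (l - 4)/(l - 2)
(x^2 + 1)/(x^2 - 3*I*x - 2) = (x + I)/(x - 2*I)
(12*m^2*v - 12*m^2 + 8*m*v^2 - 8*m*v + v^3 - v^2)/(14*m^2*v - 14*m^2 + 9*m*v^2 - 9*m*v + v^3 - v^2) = (6*m + v)/(7*m + v)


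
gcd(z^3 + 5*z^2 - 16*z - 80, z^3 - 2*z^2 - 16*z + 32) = z^2 - 16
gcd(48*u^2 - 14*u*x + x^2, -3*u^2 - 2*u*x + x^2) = 1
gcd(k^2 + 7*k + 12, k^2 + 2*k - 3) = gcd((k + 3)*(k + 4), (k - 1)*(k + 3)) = k + 3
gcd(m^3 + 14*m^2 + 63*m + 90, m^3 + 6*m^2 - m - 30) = m^2 + 8*m + 15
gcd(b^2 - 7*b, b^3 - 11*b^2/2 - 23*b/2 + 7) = b - 7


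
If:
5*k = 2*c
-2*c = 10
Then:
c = -5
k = -2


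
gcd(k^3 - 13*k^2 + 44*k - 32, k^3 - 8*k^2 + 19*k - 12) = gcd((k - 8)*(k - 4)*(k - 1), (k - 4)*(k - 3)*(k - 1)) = k^2 - 5*k + 4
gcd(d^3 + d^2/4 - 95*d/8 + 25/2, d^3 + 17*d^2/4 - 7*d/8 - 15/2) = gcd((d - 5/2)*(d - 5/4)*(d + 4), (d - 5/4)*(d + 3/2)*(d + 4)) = d^2 + 11*d/4 - 5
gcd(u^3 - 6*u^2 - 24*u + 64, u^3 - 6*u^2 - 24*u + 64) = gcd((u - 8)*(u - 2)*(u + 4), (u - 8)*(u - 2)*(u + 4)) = u^3 - 6*u^2 - 24*u + 64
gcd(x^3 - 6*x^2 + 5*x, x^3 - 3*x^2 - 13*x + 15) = x^2 - 6*x + 5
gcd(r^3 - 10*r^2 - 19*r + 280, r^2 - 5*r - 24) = r - 8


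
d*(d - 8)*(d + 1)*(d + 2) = d^4 - 5*d^3 - 22*d^2 - 16*d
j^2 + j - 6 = (j - 2)*(j + 3)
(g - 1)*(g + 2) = g^2 + g - 2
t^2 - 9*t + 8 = (t - 8)*(t - 1)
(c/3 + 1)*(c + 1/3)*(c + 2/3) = c^3/3 + 4*c^2/3 + 29*c/27 + 2/9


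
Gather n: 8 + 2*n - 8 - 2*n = 0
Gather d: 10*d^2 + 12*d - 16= 10*d^2 + 12*d - 16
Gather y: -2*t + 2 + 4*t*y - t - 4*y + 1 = -3*t + y*(4*t - 4) + 3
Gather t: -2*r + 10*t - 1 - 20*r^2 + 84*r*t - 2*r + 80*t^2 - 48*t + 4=-20*r^2 - 4*r + 80*t^2 + t*(84*r - 38) + 3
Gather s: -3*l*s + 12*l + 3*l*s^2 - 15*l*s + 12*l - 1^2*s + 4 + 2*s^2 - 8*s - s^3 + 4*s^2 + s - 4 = 24*l - s^3 + s^2*(3*l + 6) + s*(-18*l - 8)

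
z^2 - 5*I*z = z*(z - 5*I)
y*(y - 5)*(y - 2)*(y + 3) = y^4 - 4*y^3 - 11*y^2 + 30*y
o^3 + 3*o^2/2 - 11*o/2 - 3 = (o - 2)*(o + 1/2)*(o + 3)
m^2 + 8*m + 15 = (m + 3)*(m + 5)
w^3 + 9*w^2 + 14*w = w*(w + 2)*(w + 7)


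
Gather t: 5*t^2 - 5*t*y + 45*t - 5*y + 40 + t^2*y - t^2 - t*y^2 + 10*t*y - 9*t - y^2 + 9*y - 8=t^2*(y + 4) + t*(-y^2 + 5*y + 36) - y^2 + 4*y + 32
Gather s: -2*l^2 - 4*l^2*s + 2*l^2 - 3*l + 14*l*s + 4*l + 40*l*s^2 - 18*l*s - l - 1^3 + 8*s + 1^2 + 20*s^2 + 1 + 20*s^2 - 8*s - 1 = s^2*(40*l + 40) + s*(-4*l^2 - 4*l)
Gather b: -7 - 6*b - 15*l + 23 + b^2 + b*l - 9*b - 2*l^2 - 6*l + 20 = b^2 + b*(l - 15) - 2*l^2 - 21*l + 36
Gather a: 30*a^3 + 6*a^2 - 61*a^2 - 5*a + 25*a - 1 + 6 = 30*a^3 - 55*a^2 + 20*a + 5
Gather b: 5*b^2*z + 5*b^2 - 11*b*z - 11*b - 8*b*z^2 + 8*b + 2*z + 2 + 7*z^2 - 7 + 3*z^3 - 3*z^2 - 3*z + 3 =b^2*(5*z + 5) + b*(-8*z^2 - 11*z - 3) + 3*z^3 + 4*z^2 - z - 2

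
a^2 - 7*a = a*(a - 7)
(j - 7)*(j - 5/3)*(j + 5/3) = j^3 - 7*j^2 - 25*j/9 + 175/9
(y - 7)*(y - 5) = y^2 - 12*y + 35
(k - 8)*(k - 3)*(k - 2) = k^3 - 13*k^2 + 46*k - 48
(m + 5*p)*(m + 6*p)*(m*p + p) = m^3*p + 11*m^2*p^2 + m^2*p + 30*m*p^3 + 11*m*p^2 + 30*p^3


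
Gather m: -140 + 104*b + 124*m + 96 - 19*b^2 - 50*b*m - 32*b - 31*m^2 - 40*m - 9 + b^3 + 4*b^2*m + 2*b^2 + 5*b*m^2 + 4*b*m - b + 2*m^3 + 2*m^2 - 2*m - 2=b^3 - 17*b^2 + 71*b + 2*m^3 + m^2*(5*b - 29) + m*(4*b^2 - 46*b + 82) - 55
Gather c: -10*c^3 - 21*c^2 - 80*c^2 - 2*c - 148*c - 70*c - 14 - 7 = -10*c^3 - 101*c^2 - 220*c - 21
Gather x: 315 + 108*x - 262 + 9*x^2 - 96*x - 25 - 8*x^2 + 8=x^2 + 12*x + 36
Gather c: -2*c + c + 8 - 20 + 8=-c - 4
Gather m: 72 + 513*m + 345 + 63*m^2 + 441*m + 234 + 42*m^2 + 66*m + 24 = 105*m^2 + 1020*m + 675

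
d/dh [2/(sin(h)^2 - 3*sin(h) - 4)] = 2*(3 - 2*sin(h))*cos(h)/((sin(h) - 4)^2*(sin(h) + 1)^2)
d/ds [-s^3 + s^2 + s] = -3*s^2 + 2*s + 1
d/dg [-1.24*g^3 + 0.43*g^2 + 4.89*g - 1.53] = -3.72*g^2 + 0.86*g + 4.89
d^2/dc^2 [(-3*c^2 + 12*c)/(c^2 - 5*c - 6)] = 6*(-c^3 - 18*c^2 + 72*c - 156)/(c^6 - 15*c^5 + 57*c^4 + 55*c^3 - 342*c^2 - 540*c - 216)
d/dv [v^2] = 2*v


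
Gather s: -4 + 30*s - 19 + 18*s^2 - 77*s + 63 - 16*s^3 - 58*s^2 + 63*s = -16*s^3 - 40*s^2 + 16*s + 40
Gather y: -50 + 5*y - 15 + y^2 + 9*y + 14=y^2 + 14*y - 51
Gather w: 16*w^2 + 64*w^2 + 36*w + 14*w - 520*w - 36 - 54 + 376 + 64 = 80*w^2 - 470*w + 350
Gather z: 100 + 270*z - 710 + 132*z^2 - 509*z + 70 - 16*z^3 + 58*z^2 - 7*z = -16*z^3 + 190*z^2 - 246*z - 540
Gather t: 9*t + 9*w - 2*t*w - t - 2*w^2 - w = t*(8 - 2*w) - 2*w^2 + 8*w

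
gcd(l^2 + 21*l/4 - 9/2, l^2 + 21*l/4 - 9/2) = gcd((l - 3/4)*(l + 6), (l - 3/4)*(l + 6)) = l^2 + 21*l/4 - 9/2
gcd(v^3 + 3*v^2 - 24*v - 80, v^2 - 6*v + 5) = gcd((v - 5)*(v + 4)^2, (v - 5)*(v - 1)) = v - 5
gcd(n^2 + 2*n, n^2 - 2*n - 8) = n + 2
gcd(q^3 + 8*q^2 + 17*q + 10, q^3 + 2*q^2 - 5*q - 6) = q + 1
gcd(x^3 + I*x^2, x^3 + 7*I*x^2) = x^2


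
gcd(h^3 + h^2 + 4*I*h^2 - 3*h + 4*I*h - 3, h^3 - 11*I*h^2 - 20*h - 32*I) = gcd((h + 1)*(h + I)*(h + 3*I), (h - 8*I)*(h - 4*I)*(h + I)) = h + I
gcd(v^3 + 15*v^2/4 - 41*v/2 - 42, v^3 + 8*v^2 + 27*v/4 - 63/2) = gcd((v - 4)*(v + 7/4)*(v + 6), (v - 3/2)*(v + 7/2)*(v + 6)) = v + 6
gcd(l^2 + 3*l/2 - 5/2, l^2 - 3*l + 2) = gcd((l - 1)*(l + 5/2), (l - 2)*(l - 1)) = l - 1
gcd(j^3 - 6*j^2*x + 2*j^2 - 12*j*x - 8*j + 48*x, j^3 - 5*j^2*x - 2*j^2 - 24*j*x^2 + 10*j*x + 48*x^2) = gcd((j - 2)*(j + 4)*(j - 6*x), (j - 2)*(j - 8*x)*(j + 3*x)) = j - 2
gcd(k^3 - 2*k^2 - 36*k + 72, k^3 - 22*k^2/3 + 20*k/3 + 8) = k^2 - 8*k + 12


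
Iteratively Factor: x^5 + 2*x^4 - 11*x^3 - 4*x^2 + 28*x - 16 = (x - 2)*(x^4 + 4*x^3 - 3*x^2 - 10*x + 8) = (x - 2)*(x - 1)*(x^3 + 5*x^2 + 2*x - 8) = (x - 2)*(x - 1)*(x + 4)*(x^2 + x - 2) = (x - 2)*(x - 1)*(x + 2)*(x + 4)*(x - 1)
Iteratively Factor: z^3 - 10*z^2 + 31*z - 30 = (z - 5)*(z^2 - 5*z + 6) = (z - 5)*(z - 3)*(z - 2)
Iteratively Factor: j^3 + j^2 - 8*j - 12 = (j + 2)*(j^2 - j - 6) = (j + 2)^2*(j - 3)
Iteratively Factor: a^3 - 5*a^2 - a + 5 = (a + 1)*(a^2 - 6*a + 5) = (a - 5)*(a + 1)*(a - 1)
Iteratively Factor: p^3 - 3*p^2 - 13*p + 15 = (p - 5)*(p^2 + 2*p - 3) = (p - 5)*(p - 1)*(p + 3)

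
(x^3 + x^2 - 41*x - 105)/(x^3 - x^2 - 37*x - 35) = (x + 3)/(x + 1)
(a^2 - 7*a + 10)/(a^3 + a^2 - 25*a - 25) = (a - 2)/(a^2 + 6*a + 5)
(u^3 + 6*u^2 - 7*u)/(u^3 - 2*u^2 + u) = (u + 7)/(u - 1)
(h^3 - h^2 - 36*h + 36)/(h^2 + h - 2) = (h^2 - 36)/(h + 2)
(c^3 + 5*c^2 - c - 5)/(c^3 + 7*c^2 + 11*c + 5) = (c - 1)/(c + 1)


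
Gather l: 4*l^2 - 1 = 4*l^2 - 1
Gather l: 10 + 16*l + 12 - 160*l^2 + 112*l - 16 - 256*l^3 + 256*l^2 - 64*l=-256*l^3 + 96*l^2 + 64*l + 6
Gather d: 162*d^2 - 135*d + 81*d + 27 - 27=162*d^2 - 54*d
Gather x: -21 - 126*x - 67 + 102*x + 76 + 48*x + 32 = 24*x + 20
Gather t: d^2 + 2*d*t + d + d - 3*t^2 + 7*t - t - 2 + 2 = d^2 + 2*d - 3*t^2 + t*(2*d + 6)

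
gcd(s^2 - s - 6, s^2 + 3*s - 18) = s - 3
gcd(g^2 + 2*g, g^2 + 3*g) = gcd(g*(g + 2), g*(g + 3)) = g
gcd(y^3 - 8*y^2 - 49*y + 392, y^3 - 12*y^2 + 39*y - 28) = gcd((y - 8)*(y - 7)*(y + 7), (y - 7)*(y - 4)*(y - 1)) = y - 7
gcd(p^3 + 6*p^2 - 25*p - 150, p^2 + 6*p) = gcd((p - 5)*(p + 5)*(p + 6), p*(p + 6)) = p + 6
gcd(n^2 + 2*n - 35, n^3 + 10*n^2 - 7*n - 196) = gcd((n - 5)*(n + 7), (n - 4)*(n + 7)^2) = n + 7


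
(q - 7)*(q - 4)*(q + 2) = q^3 - 9*q^2 + 6*q + 56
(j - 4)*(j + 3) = j^2 - j - 12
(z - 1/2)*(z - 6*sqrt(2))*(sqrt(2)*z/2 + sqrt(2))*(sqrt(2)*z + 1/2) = z^4 - 23*sqrt(2)*z^3/4 + 3*z^3/2 - 69*sqrt(2)*z^2/8 - 4*z^2 - 9*z/2 + 23*sqrt(2)*z/4 + 3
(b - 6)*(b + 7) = b^2 + b - 42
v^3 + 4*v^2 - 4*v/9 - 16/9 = (v - 2/3)*(v + 2/3)*(v + 4)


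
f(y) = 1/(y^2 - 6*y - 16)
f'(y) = (6 - 2*y)/(y^2 - 6*y - 16)^2 = 2*(3 - y)/(-y^2 + 6*y + 16)^2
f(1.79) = -0.04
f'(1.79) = 0.00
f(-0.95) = -0.11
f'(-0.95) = 0.09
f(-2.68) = 0.14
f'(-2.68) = 0.22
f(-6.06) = 0.02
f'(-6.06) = 0.01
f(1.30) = -0.05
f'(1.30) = 0.01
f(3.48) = -0.04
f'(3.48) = -0.00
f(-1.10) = -0.12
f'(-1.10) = 0.12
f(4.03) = -0.04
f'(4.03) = -0.00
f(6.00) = -0.06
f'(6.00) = -0.02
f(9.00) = 0.09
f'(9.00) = -0.10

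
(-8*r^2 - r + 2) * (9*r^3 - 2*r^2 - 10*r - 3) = -72*r^5 + 7*r^4 + 100*r^3 + 30*r^2 - 17*r - 6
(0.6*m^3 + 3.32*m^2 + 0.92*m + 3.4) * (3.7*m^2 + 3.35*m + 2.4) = 2.22*m^5 + 14.294*m^4 + 15.966*m^3 + 23.63*m^2 + 13.598*m + 8.16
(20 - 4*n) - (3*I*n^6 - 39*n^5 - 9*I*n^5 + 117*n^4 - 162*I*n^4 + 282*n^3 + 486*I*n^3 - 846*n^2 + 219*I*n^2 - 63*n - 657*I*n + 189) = -3*I*n^6 + 39*n^5 + 9*I*n^5 - 117*n^4 + 162*I*n^4 - 282*n^3 - 486*I*n^3 + 846*n^2 - 219*I*n^2 + 59*n + 657*I*n - 169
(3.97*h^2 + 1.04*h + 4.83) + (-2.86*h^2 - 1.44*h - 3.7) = 1.11*h^2 - 0.4*h + 1.13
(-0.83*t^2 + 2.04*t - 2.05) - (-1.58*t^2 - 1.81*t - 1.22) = 0.75*t^2 + 3.85*t - 0.83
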